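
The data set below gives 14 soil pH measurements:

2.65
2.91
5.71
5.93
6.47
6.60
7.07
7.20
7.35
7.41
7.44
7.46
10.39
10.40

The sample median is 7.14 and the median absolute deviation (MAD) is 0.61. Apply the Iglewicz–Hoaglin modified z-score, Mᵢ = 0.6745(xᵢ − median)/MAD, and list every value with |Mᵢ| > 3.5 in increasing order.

2.65, 2.91, 10.39, 10.40

|Mᵢ| > 3.5 ⇔ |xᵢ − 7.14| > 3.5·0.61/0.6745 = 3.17.
So outliers lie outside [3.97, 10.31].
2.65: M = -4.96 → outlier.
2.91: M = -4.68 → outlier.
10.39: M = 3.59 → outlier.
10.40: M = 3.60 → outlier.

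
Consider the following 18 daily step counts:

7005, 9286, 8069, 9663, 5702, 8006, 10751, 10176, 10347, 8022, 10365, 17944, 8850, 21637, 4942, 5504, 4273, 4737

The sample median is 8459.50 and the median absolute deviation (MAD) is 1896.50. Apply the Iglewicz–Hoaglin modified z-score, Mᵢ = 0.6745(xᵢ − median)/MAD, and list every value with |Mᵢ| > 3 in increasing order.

17944, 21637

|Mᵢ| > 3 ⇔ |xᵢ − 8459.50| > 3·1896.50/0.6745 = 8435.14.
So outliers lie outside [24.36, 16894.64].
17944: M = 3.37 → outlier.
21637: M = 4.69 → outlier.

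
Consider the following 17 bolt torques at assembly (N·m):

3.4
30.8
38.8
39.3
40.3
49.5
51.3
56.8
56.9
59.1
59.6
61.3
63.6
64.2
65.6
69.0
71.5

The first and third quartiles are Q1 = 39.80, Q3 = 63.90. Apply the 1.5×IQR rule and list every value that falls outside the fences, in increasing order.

IQR = Q3 − Q1 = 63.90 − 39.80 = 24.10.
Lower fence = Q1 − 1.5·IQR = 39.80 − 36.15 = 3.65.
Upper fence = Q3 + 1.5·IQR = 63.90 + 36.15 = 100.05.
3.4 < 3.65 → outlier.
All remaining values lie within [3.65, 100.05].

3.4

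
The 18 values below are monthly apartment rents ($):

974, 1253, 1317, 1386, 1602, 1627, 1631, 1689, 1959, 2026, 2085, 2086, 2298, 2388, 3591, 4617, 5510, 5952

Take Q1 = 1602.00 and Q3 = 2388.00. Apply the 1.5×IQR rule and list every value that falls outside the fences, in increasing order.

3591, 4617, 5510, 5952

IQR = Q3 − Q1 = 2388.00 − 1602.00 = 786.00.
Lower fence = Q1 − 1.5·IQR = 1602.00 − 1179.00 = 423.00.
Upper fence = Q3 + 1.5·IQR = 2388.00 + 1179.00 = 3567.00.
3591 > 3567.00 → outlier.
4617 > 3567.00 → outlier.
5510 > 3567.00 → outlier.
5952 > 3567.00 → outlier.
All remaining values lie within [423.00, 3567.00].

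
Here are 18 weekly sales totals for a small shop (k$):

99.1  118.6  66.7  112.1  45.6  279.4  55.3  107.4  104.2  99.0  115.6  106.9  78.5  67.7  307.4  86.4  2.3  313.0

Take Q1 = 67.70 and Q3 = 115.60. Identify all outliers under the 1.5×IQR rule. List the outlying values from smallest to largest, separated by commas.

IQR = Q3 − Q1 = 115.60 − 67.70 = 47.90.
Lower fence = Q1 − 1.5·IQR = 67.70 − 71.85 = -4.15.
Upper fence = Q3 + 1.5·IQR = 115.60 + 71.85 = 187.45.
279.4 > 187.45 → outlier.
307.4 > 187.45 → outlier.
313.0 > 187.45 → outlier.
All remaining values lie within [-4.15, 187.45].

279.4, 307.4, 313.0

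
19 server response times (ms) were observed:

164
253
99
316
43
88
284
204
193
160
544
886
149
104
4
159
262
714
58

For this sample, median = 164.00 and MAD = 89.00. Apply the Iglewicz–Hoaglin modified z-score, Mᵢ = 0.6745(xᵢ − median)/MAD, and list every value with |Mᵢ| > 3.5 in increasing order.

714, 886

|Mᵢ| > 3.5 ⇔ |xᵢ − 164.00| > 3.5·89.00/0.6745 = 461.82.
So outliers lie outside [-297.82, 625.82].
714: M = 4.17 → outlier.
886: M = 5.47 → outlier.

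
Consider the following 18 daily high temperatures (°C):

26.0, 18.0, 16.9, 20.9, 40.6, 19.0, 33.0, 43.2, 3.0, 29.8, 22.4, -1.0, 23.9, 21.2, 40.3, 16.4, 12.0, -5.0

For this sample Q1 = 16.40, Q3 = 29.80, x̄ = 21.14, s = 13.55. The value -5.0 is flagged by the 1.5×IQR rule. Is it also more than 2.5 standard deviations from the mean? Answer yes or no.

z = (-5.0 − 21.14) / 13.55 = -1.93.
|z| = 1.93 ≤ 2.5.

no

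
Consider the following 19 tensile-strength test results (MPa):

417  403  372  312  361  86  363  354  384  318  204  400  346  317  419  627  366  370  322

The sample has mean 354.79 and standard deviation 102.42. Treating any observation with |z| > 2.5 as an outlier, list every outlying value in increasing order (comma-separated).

86, 627

Cutoffs at x̄ ± 2.5s: 354.79 ± 2.5·102.42 = [98.74, 610.84].
86: z = -2.62, |z| > 2.5 → outlier.
627: z = 2.66, |z| > 2.5 → outlier.
Every other value lies within [98.74, 610.84].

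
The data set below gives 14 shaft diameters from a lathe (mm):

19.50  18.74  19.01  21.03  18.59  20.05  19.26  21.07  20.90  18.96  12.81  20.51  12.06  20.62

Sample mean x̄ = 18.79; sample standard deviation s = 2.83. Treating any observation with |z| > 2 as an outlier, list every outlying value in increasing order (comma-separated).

Cutoffs at x̄ ± 2s: 18.79 ± 2·2.83 = [13.13, 24.45].
12.06: z = -2.38, |z| > 2 → outlier.
12.81: z = -2.11, |z| > 2 → outlier.
Every other value lies within [13.13, 24.45].

12.06, 12.81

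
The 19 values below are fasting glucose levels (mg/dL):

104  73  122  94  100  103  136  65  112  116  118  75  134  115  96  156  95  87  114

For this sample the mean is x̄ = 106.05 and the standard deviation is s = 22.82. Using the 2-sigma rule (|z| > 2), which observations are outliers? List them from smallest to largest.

Cutoffs at x̄ ± 2s: 106.05 ± 2·22.82 = [60.41, 151.69].
156: z = 2.19, |z| > 2 → outlier.
Every other value lies within [60.41, 151.69].

156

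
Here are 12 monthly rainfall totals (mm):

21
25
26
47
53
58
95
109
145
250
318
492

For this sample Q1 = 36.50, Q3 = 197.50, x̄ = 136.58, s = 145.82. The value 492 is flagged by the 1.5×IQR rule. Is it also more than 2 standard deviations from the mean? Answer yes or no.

yes

z = (492 − 136.58) / 145.82 = 2.44.
|z| = 2.44 > 2.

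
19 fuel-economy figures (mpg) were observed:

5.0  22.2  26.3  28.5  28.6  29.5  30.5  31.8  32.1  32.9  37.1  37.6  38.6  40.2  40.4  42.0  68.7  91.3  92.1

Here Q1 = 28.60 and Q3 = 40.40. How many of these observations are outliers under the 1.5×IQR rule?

4

IQR = 11.80; fences at 28.60 − 17.70 = 10.90 and 40.40 + 17.70 = 58.10.
Outside the cutoffs: 5.0, 68.7, 91.3, 92.1.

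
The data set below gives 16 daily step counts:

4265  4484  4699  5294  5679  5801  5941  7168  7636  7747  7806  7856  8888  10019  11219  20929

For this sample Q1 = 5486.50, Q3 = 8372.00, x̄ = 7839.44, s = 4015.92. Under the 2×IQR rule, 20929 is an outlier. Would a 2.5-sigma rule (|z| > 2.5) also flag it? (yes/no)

yes

z = (20929 − 7839.44) / 4015.92 = 3.26.
|z| = 3.26 > 2.5.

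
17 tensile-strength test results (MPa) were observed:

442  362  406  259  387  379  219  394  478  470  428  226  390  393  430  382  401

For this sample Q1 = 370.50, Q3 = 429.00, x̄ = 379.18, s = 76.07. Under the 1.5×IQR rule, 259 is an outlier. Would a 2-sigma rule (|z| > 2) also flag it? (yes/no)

z = (259 − 379.18) / 76.07 = -1.58.
|z| = 1.58 ≤ 2.

no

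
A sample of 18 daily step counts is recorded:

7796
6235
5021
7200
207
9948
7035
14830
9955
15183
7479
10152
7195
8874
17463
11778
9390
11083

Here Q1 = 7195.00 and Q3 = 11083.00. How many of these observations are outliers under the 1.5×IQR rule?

2

IQR = 3888.00; fences at 7195.00 − 5832.00 = 1363.00 and 11083.00 + 5832.00 = 16915.00.
Outside the cutoffs: 207, 17463.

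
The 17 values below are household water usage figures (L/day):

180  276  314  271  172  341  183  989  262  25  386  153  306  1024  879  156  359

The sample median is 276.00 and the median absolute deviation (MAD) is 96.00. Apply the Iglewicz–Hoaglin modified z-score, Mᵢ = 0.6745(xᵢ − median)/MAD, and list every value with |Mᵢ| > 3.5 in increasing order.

879, 989, 1024

|Mᵢ| > 3.5 ⇔ |xᵢ − 276.00| > 3.5·96.00/0.6745 = 498.15.
So outliers lie outside [-222.15, 774.15].
879: M = 4.24 → outlier.
989: M = 5.01 → outlier.
1024: M = 5.26 → outlier.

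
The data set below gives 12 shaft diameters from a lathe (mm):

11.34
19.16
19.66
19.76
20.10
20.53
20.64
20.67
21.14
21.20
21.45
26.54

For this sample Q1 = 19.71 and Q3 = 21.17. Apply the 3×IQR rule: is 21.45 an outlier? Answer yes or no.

no

IQR = Q3 − Q1 = 21.17 − 19.71 = 1.46.
Lower fence = Q1 − 3·IQR = 19.71 − 4.38 = 15.33.
Upper fence = Q3 + 3·IQR = 21.17 + 4.38 = 25.55.
21.45 lies within [15.33, 25.55].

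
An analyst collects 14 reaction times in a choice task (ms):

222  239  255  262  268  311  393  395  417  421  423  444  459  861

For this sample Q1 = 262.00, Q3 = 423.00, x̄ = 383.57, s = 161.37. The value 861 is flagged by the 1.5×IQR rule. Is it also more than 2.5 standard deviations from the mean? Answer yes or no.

yes

z = (861 − 383.57) / 161.37 = 2.96.
|z| = 2.96 > 2.5.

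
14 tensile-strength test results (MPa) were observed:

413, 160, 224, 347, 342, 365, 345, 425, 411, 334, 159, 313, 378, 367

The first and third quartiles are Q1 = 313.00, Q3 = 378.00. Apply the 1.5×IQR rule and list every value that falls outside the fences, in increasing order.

159, 160

IQR = Q3 − Q1 = 378.00 − 313.00 = 65.00.
Lower fence = Q1 − 1.5·IQR = 313.00 − 97.50 = 215.50.
Upper fence = Q3 + 1.5·IQR = 378.00 + 97.50 = 475.50.
159 < 215.50 → outlier.
160 < 215.50 → outlier.
All remaining values lie within [215.50, 475.50].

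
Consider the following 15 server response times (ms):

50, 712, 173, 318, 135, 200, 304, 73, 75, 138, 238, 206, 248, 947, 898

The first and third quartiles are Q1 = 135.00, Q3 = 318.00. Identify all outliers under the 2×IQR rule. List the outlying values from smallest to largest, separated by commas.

712, 898, 947

IQR = Q3 − Q1 = 318.00 − 135.00 = 183.00.
Lower fence = Q1 − 2·IQR = 135.00 − 366.00 = -231.00.
Upper fence = Q3 + 2·IQR = 318.00 + 366.00 = 684.00.
712 > 684.00 → outlier.
898 > 684.00 → outlier.
947 > 684.00 → outlier.
All remaining values lie within [-231.00, 684.00].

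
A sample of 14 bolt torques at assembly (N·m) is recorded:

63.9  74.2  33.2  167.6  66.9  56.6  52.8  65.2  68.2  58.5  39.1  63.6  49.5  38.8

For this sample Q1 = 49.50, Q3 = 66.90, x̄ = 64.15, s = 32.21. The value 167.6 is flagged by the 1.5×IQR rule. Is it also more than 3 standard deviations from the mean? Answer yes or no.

z = (167.6 − 64.15) / 32.21 = 3.21.
|z| = 3.21 > 3.

yes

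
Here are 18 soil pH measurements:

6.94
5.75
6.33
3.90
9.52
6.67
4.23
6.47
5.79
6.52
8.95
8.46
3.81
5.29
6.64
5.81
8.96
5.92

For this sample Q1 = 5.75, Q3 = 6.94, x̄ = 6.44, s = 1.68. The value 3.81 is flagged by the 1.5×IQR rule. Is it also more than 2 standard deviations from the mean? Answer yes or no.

no

z = (3.81 − 6.44) / 1.68 = -1.57.
|z| = 1.57 ≤ 2.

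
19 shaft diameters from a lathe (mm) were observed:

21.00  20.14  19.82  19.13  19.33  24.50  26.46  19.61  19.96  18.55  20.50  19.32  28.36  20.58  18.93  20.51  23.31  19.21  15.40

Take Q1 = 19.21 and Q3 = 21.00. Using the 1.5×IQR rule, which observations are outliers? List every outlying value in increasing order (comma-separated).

15.40, 24.50, 26.46, 28.36

IQR = Q3 − Q1 = 21.00 − 19.21 = 1.79.
Lower fence = Q1 − 1.5·IQR = 19.21 − 2.685 = 16.525.
Upper fence = Q3 + 1.5·IQR = 21.00 + 2.685 = 23.685.
15.40 < 16.525 → outlier.
24.50 > 23.685 → outlier.
26.46 > 23.685 → outlier.
28.36 > 23.685 → outlier.
All remaining values lie within [16.525, 23.685].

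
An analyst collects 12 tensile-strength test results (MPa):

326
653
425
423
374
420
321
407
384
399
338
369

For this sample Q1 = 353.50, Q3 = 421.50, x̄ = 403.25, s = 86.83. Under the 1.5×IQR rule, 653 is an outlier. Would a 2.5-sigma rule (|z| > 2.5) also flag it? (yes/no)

yes

z = (653 − 403.25) / 86.83 = 2.88.
|z| = 2.88 > 2.5.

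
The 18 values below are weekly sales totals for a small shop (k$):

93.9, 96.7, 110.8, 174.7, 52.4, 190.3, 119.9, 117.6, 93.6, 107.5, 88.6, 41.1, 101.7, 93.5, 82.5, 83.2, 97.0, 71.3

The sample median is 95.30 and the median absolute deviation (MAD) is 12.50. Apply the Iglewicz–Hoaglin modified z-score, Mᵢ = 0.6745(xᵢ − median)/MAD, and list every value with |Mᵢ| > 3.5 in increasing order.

174.7, 190.3

|Mᵢ| > 3.5 ⇔ |xᵢ − 95.30| > 3.5·12.50/0.6745 = 64.86.
So outliers lie outside [30.44, 160.16].
174.7: M = 4.28 → outlier.
190.3: M = 5.13 → outlier.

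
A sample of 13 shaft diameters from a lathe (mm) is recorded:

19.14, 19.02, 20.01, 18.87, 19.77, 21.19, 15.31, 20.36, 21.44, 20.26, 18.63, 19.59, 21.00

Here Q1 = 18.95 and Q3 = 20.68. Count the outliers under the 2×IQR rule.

IQR = 1.73; fences at 18.95 − 3.46 = 15.49 and 20.68 + 3.46 = 24.14.
Outside the cutoffs: 15.31.

1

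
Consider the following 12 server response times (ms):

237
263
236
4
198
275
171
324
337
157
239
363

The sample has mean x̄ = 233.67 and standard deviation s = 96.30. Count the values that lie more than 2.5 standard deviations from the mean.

0

Cutoffs: x̄ ± 2.5s = [-7.08, 474.42].
Every value lies within the cutoffs.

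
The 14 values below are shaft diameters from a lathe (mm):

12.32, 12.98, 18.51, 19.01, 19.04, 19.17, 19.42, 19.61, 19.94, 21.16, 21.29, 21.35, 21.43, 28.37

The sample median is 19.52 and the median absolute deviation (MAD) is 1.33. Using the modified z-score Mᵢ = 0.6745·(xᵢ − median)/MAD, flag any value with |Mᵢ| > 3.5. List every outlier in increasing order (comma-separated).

|Mᵢ| > 3.5 ⇔ |xᵢ − 19.52| > 3.5·1.33/0.6745 = 6.90.
So outliers lie outside [12.62, 26.42].
12.32: M = -3.65 → outlier.
28.37: M = 4.49 → outlier.

12.32, 28.37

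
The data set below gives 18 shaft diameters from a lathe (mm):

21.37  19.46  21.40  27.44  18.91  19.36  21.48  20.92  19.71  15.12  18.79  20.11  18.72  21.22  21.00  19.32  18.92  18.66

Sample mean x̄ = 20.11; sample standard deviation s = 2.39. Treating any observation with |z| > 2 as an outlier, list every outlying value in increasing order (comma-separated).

15.12, 27.44

Cutoffs at x̄ ± 2s: 20.11 ± 2·2.39 = [15.33, 24.89].
15.12: z = -2.09, |z| > 2 → outlier.
27.44: z = 3.07, |z| > 2 → outlier.
Every other value lies within [15.33, 24.89].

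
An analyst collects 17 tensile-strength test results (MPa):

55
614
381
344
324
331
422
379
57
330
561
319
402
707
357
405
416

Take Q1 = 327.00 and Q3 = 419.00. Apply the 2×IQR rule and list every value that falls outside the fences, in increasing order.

55, 57, 614, 707

IQR = Q3 − Q1 = 419.00 − 327.00 = 92.00.
Lower fence = Q1 − 2·IQR = 327.00 − 184.00 = 143.00.
Upper fence = Q3 + 2·IQR = 419.00 + 184.00 = 603.00.
55 < 143.00 → outlier.
57 < 143.00 → outlier.
614 > 603.00 → outlier.
707 > 603.00 → outlier.
All remaining values lie within [143.00, 603.00].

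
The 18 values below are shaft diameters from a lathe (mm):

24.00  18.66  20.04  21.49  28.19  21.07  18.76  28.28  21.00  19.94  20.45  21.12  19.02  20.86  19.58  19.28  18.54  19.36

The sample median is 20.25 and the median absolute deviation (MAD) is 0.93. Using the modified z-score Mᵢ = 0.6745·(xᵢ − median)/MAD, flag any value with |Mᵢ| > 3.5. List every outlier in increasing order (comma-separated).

|Mᵢ| > 3.5 ⇔ |xᵢ − 20.25| > 3.5·0.93/0.6745 = 4.83.
So outliers lie outside [15.42, 25.08].
28.19: M = 5.76 → outlier.
28.28: M = 5.82 → outlier.

28.19, 28.28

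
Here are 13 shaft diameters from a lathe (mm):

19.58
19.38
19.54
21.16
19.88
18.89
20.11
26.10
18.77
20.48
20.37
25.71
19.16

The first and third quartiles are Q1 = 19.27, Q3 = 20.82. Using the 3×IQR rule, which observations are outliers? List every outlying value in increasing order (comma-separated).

IQR = Q3 − Q1 = 20.82 − 19.27 = 1.55.
Lower fence = Q1 − 3·IQR = 19.27 − 4.65 = 14.62.
Upper fence = Q3 + 3·IQR = 20.82 + 4.65 = 25.47.
25.71 > 25.47 → outlier.
26.10 > 25.47 → outlier.
All remaining values lie within [14.62, 25.47].

25.71, 26.10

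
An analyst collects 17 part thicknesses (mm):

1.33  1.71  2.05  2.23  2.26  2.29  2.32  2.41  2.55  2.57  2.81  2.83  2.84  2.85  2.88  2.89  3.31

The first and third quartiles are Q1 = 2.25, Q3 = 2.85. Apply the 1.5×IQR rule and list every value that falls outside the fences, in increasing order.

IQR = Q3 − Q1 = 2.85 − 2.25 = 0.60.
Lower fence = Q1 − 1.5·IQR = 2.25 − 0.90 = 1.35.
Upper fence = Q3 + 1.5·IQR = 2.85 + 0.90 = 3.75.
1.33 < 1.35 → outlier.
All remaining values lie within [1.35, 3.75].

1.33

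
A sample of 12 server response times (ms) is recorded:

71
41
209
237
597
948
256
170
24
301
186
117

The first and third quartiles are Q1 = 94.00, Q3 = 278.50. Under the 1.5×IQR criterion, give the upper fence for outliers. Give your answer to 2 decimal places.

555.25

IQR = Q3 − Q1 = 278.50 − 94.00 = 184.50.
Lower fence = Q1 − 1.5·IQR = 94.00 − 276.75 = -182.75.
Upper fence = Q3 + 1.5·IQR = 278.50 + 276.75 = 555.25.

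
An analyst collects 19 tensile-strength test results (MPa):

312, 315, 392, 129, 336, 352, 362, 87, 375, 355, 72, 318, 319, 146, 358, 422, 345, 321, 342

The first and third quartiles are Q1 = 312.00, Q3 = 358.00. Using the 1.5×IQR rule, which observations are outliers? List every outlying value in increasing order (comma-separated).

72, 87, 129, 146

IQR = Q3 − Q1 = 358.00 − 312.00 = 46.00.
Lower fence = Q1 − 1.5·IQR = 312.00 − 69.00 = 243.00.
Upper fence = Q3 + 1.5·IQR = 358.00 + 69.00 = 427.00.
72 < 243.00 → outlier.
87 < 243.00 → outlier.
129 < 243.00 → outlier.
146 < 243.00 → outlier.
All remaining values lie within [243.00, 427.00].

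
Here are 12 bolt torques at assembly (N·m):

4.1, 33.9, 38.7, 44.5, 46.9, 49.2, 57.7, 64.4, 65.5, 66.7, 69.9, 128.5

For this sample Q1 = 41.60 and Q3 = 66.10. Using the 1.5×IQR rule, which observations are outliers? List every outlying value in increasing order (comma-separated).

IQR = Q3 − Q1 = 66.10 − 41.60 = 24.50.
Lower fence = Q1 − 1.5·IQR = 41.60 − 36.75 = 4.85.
Upper fence = Q3 + 1.5·IQR = 66.10 + 36.75 = 102.85.
4.1 < 4.85 → outlier.
128.5 > 102.85 → outlier.
All remaining values lie within [4.85, 102.85].

4.1, 128.5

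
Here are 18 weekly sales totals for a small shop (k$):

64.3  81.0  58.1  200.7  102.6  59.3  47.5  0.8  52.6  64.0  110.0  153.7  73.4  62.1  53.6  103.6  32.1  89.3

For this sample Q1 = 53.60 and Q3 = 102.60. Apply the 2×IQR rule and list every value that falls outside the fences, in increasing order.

IQR = Q3 − Q1 = 102.60 − 53.60 = 49.00.
Lower fence = Q1 − 2·IQR = 53.60 − 98.00 = -44.40.
Upper fence = Q3 + 2·IQR = 102.60 + 98.00 = 200.60.
200.7 > 200.60 → outlier.
All remaining values lie within [-44.40, 200.60].

200.7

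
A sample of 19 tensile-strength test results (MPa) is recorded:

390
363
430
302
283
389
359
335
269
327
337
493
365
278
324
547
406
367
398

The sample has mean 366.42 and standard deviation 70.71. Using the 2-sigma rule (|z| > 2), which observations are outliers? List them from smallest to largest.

Cutoffs at x̄ ± 2s: 366.42 ± 2·70.71 = [225.00, 507.84].
547: z = 2.55, |z| > 2 → outlier.
Every other value lies within [225.00, 507.84].

547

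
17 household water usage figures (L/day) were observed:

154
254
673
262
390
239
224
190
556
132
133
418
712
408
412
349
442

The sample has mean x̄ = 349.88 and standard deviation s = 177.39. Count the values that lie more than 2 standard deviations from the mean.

1

Cutoffs: x̄ ± 2s = [-4.90, 704.66].
Outside the cutoffs: 712.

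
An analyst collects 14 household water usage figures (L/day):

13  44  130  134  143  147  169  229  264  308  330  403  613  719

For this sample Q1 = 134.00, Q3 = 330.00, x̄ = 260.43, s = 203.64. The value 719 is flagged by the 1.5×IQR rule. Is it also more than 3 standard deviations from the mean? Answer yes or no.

z = (719 − 260.43) / 203.64 = 2.25.
|z| = 2.25 ≤ 3.

no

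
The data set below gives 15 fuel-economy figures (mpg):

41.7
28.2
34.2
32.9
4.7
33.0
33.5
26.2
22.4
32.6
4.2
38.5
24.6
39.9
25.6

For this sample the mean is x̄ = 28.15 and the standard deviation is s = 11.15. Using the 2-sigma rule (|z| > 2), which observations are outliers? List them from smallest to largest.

4.2, 4.7

Cutoffs at x̄ ± 2s: 28.15 ± 2·11.15 = [5.85, 50.45].
4.2: z = -2.15, |z| > 2 → outlier.
4.7: z = -2.10, |z| > 2 → outlier.
Every other value lies within [5.85, 50.45].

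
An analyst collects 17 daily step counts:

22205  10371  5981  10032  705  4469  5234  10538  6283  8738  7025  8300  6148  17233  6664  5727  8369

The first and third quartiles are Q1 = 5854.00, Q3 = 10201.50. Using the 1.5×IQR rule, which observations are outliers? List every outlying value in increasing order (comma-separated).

IQR = Q3 − Q1 = 10201.50 − 5854.00 = 4347.50.
Lower fence = Q1 − 1.5·IQR = 5854.00 − 6521.25 = -667.25.
Upper fence = Q3 + 1.5·IQR = 10201.50 + 6521.25 = 16722.75.
17233 > 16722.75 → outlier.
22205 > 16722.75 → outlier.
All remaining values lie within [-667.25, 16722.75].

17233, 22205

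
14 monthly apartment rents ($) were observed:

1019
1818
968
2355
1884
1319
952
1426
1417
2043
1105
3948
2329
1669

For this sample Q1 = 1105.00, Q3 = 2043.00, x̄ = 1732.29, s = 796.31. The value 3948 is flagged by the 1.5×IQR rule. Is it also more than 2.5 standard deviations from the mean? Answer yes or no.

z = (3948 − 1732.29) / 796.31 = 2.78.
|z| = 2.78 > 2.5.

yes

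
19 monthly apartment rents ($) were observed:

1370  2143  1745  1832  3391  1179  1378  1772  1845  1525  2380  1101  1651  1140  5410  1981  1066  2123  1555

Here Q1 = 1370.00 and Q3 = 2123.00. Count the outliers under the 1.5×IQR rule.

IQR = 753.00; fences at 1370.00 − 1129.50 = 240.50 and 2123.00 + 1129.50 = 3252.50.
Outside the cutoffs: 3391, 5410.

2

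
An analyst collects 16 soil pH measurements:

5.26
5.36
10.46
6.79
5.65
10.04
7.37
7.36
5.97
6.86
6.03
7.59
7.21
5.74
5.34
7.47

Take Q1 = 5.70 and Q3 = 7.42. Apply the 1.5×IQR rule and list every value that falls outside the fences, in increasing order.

10.04, 10.46

IQR = Q3 − Q1 = 7.42 − 5.70 = 1.72.
Lower fence = Q1 − 1.5·IQR = 5.70 − 2.58 = 3.12.
Upper fence = Q3 + 1.5·IQR = 7.42 + 2.58 = 10.00.
10.04 > 10.00 → outlier.
10.46 > 10.00 → outlier.
All remaining values lie within [3.12, 10.00].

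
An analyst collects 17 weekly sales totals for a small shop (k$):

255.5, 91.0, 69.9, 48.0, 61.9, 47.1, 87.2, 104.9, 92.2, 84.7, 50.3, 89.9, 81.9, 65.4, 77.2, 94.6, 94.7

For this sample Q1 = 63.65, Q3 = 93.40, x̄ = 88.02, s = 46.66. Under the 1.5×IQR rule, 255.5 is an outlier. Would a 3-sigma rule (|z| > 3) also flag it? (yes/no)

yes

z = (255.5 − 88.02) / 46.66 = 3.59.
|z| = 3.59 > 3.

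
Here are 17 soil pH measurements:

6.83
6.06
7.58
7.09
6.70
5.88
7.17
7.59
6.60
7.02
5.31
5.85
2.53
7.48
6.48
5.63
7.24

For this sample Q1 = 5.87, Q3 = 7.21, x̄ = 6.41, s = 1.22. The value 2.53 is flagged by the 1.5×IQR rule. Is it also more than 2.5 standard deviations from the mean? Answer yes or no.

yes

z = (2.53 − 6.41) / 1.22 = -3.18.
|z| = 3.18 > 2.5.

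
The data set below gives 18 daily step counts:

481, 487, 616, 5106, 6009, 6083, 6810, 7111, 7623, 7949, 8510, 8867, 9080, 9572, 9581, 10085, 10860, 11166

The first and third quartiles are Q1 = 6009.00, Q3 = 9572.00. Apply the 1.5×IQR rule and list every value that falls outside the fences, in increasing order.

IQR = Q3 − Q1 = 9572.00 − 6009.00 = 3563.00.
Lower fence = Q1 − 1.5·IQR = 6009.00 − 5344.50 = 664.50.
Upper fence = Q3 + 1.5·IQR = 9572.00 + 5344.50 = 14916.50.
481 < 664.50 → outlier.
487 < 664.50 → outlier.
616 < 664.50 → outlier.
All remaining values lie within [664.50, 14916.50].

481, 487, 616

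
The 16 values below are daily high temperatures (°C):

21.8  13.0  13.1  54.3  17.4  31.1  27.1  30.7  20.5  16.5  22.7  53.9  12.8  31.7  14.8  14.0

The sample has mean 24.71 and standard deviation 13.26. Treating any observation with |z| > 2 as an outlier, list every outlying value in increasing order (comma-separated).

Cutoffs at x̄ ± 2s: 24.71 ± 2·13.26 = [-1.81, 51.23].
53.9: z = 2.20, |z| > 2 → outlier.
54.3: z = 2.23, |z| > 2 → outlier.
Every other value lies within [-1.81, 51.23].

53.9, 54.3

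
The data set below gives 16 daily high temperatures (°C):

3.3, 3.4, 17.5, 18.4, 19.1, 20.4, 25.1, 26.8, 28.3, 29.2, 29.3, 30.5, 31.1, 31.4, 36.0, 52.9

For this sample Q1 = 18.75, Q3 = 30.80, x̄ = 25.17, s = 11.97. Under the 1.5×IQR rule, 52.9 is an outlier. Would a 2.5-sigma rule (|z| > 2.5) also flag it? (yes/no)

z = (52.9 − 25.17) / 11.97 = 2.32.
|z| = 2.32 ≤ 2.5.

no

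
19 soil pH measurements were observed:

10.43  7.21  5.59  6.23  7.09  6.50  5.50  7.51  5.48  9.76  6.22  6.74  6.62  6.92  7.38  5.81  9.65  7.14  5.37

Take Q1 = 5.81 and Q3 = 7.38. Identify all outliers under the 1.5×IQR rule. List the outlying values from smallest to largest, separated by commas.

9.76, 10.43

IQR = Q3 − Q1 = 7.38 − 5.81 = 1.57.
Lower fence = Q1 − 1.5·IQR = 5.81 − 2.355 = 3.455.
Upper fence = Q3 + 1.5·IQR = 7.38 + 2.355 = 9.735.
9.76 > 9.735 → outlier.
10.43 > 9.735 → outlier.
All remaining values lie within [3.455, 9.735].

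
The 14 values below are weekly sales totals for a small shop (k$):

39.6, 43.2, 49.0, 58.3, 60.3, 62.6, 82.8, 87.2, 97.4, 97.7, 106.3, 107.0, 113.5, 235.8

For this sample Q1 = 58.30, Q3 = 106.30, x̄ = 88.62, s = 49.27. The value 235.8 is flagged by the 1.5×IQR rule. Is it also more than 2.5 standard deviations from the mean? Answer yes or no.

z = (235.8 − 88.62) / 49.27 = 2.99.
|z| = 2.99 > 2.5.

yes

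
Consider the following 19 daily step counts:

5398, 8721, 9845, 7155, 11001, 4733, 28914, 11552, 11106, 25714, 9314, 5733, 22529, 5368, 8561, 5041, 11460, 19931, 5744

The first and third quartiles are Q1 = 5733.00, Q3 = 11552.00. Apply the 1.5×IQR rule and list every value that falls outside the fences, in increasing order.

22529, 25714, 28914

IQR = Q3 − Q1 = 11552.00 − 5733.00 = 5819.00.
Lower fence = Q1 − 1.5·IQR = 5733.00 − 8728.50 = -2995.50.
Upper fence = Q3 + 1.5·IQR = 11552.00 + 8728.50 = 20280.50.
22529 > 20280.50 → outlier.
25714 > 20280.50 → outlier.
28914 > 20280.50 → outlier.
All remaining values lie within [-2995.50, 20280.50].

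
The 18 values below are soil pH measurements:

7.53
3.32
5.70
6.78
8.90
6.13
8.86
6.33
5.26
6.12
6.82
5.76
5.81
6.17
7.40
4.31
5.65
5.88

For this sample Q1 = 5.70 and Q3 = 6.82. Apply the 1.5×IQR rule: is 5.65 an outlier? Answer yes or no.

IQR = Q3 − Q1 = 6.82 − 5.70 = 1.12.
Lower fence = Q1 − 1.5·IQR = 5.70 − 1.68 = 4.02.
Upper fence = Q3 + 1.5·IQR = 6.82 + 1.68 = 8.50.
5.65 lies within [4.02, 8.50].

no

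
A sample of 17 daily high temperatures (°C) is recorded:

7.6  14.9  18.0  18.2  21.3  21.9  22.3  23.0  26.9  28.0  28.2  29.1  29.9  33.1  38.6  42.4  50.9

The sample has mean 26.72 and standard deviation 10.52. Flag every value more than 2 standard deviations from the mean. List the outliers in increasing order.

Cutoffs at x̄ ± 2s: 26.72 ± 2·10.52 = [5.68, 47.76].
50.9: z = 2.30, |z| > 2 → outlier.
Every other value lies within [5.68, 47.76].

50.9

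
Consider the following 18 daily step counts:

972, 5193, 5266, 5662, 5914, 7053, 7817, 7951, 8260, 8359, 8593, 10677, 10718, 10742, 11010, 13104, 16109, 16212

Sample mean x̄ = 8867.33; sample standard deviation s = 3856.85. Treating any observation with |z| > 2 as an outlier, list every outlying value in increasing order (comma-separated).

Cutoffs at x̄ ± 2s: 8867.33 ± 2·3856.85 = [1153.63, 16581.03].
972: z = -2.05, |z| > 2 → outlier.
Every other value lies within [1153.63, 16581.03].

972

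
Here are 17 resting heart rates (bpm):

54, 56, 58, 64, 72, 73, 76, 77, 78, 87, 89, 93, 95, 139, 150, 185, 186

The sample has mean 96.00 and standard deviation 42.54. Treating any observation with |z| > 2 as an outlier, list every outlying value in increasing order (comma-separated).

Cutoffs at x̄ ± 2s: 96.00 ± 2·42.54 = [10.92, 181.08].
185: z = 2.09, |z| > 2 → outlier.
186: z = 2.12, |z| > 2 → outlier.
Every other value lies within [10.92, 181.08].

185, 186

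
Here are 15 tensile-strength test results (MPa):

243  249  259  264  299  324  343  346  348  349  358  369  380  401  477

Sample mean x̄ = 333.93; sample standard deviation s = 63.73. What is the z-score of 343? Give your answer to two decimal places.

0.14

z = (343 − 333.93) / 63.73 = 0.14.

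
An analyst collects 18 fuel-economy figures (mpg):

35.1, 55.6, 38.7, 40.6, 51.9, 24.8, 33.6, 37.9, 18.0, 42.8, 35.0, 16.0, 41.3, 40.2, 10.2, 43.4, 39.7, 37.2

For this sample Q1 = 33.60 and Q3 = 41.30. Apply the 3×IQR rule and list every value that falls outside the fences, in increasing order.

10.2

IQR = Q3 − Q1 = 41.30 − 33.60 = 7.70.
Lower fence = Q1 − 3·IQR = 33.60 − 23.10 = 10.50.
Upper fence = Q3 + 3·IQR = 41.30 + 23.10 = 64.40.
10.2 < 10.50 → outlier.
All remaining values lie within [10.50, 64.40].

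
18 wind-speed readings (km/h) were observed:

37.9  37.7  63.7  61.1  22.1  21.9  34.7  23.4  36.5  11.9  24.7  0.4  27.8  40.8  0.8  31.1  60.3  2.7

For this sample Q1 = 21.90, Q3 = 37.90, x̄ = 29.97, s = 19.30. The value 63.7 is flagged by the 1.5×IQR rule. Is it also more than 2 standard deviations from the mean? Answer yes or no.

z = (63.7 − 29.97) / 19.30 = 1.75.
|z| = 1.75 ≤ 2.

no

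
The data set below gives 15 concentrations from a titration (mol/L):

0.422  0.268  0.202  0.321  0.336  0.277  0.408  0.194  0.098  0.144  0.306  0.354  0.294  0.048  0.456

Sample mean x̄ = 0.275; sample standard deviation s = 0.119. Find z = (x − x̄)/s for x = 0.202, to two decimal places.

z = (0.202 − 0.275) / 0.119 = -0.61.

-0.61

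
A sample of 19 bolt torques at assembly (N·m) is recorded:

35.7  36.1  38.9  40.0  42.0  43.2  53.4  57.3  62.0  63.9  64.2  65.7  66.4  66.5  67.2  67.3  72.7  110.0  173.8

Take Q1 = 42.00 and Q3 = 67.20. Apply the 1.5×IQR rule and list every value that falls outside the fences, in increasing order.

110.0, 173.8

IQR = Q3 − Q1 = 67.20 − 42.00 = 25.20.
Lower fence = Q1 − 1.5·IQR = 42.00 − 37.80 = 4.20.
Upper fence = Q3 + 1.5·IQR = 67.20 + 37.80 = 105.00.
110.0 > 105.00 → outlier.
173.8 > 105.00 → outlier.
All remaining values lie within [4.20, 105.00].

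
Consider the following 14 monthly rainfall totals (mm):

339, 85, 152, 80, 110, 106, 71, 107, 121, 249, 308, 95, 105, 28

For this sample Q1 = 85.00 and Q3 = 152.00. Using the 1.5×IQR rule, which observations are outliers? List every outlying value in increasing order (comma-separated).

308, 339

IQR = Q3 − Q1 = 152.00 − 85.00 = 67.00.
Lower fence = Q1 − 1.5·IQR = 85.00 − 100.50 = -15.50.
Upper fence = Q3 + 1.5·IQR = 152.00 + 100.50 = 252.50.
308 > 252.50 → outlier.
339 > 252.50 → outlier.
All remaining values lie within [-15.50, 252.50].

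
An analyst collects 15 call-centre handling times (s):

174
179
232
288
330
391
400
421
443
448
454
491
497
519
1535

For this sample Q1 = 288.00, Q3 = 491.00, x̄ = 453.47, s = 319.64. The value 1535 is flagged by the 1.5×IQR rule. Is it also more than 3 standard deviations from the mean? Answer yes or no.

z = (1535 − 453.47) / 319.64 = 3.38.
|z| = 3.38 > 3.

yes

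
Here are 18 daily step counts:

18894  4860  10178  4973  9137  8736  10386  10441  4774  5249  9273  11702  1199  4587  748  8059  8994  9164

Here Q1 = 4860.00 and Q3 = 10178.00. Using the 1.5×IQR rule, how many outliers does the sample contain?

1

IQR = 5318.00; fences at 4860.00 − 7977.00 = -3117.00 and 10178.00 + 7977.00 = 18155.00.
Outside the cutoffs: 18894.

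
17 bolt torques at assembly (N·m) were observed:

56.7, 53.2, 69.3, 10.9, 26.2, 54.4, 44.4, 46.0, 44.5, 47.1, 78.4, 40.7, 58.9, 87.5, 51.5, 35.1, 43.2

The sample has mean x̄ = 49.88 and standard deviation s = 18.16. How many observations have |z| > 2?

Cutoffs: x̄ ± 2s = [13.56, 86.20].
Outside the cutoffs: 10.9, 87.5.

2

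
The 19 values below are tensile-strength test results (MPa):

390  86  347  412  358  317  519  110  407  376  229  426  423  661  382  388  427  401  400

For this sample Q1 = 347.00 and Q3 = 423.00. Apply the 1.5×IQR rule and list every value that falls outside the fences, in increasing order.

86, 110, 229, 661

IQR = Q3 − Q1 = 423.00 − 347.00 = 76.00.
Lower fence = Q1 − 1.5·IQR = 347.00 − 114.00 = 233.00.
Upper fence = Q3 + 1.5·IQR = 423.00 + 114.00 = 537.00.
86 < 233.00 → outlier.
110 < 233.00 → outlier.
229 < 233.00 → outlier.
661 > 537.00 → outlier.
All remaining values lie within [233.00, 537.00].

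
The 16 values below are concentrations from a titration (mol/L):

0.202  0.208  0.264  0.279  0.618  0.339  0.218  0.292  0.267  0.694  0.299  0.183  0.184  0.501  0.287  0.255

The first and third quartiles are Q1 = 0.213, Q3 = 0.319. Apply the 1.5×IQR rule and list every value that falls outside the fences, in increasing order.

IQR = Q3 − Q1 = 0.319 − 0.213 = 0.106.
Lower fence = Q1 − 1.5·IQR = 0.213 − 0.159 = 0.054.
Upper fence = Q3 + 1.5·IQR = 0.319 + 0.159 = 0.478.
0.501 > 0.478 → outlier.
0.618 > 0.478 → outlier.
0.694 > 0.478 → outlier.
All remaining values lie within [0.054, 0.478].

0.501, 0.618, 0.694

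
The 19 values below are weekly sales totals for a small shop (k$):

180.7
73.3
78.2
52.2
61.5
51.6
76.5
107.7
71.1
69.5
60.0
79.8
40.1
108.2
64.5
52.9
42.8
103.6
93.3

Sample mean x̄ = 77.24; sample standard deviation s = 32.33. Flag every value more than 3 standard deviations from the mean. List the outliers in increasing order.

Cutoffs at x̄ ± 3s: 77.24 ± 3·32.33 = [-19.75, 174.23].
180.7: z = 3.20, |z| > 3 → outlier.
Every other value lies within [-19.75, 174.23].

180.7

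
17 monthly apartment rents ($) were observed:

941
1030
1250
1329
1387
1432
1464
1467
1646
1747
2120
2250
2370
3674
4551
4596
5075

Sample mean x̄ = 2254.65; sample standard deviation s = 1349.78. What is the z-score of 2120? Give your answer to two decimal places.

-0.10

z = (2120 − 2254.65) / 1349.78 = -0.10.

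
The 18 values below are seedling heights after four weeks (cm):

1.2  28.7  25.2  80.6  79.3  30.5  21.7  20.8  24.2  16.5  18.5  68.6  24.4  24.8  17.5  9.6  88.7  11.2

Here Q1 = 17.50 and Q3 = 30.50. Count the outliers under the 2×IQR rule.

IQR = 13.00; fences at 17.50 − 26.00 = -8.50 and 30.50 + 26.00 = 56.50.
Outside the cutoffs: 68.6, 79.3, 80.6, 88.7.

4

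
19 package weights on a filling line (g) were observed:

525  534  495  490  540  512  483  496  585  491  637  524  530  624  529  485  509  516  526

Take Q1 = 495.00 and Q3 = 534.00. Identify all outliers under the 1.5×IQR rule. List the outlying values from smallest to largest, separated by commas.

IQR = Q3 − Q1 = 534.00 − 495.00 = 39.00.
Lower fence = Q1 − 1.5·IQR = 495.00 − 58.50 = 436.50.
Upper fence = Q3 + 1.5·IQR = 534.00 + 58.50 = 592.50.
624 > 592.50 → outlier.
637 > 592.50 → outlier.
All remaining values lie within [436.50, 592.50].

624, 637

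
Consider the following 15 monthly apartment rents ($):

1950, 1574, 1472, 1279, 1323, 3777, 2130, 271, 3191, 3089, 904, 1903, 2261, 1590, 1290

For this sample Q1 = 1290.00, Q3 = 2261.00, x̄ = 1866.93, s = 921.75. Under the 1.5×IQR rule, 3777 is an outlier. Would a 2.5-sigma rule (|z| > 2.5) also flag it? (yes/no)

no

z = (3777 − 1866.93) / 921.75 = 2.07.
|z| = 2.07 ≤ 2.5.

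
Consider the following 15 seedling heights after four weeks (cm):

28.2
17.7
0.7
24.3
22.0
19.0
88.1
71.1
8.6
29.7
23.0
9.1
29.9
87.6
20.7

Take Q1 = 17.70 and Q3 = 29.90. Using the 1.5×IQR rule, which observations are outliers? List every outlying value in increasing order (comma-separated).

IQR = Q3 − Q1 = 29.90 − 17.70 = 12.20.
Lower fence = Q1 − 1.5·IQR = 17.70 − 18.30 = -0.60.
Upper fence = Q3 + 1.5·IQR = 29.90 + 18.30 = 48.20.
71.1 > 48.20 → outlier.
87.6 > 48.20 → outlier.
88.1 > 48.20 → outlier.
All remaining values lie within [-0.60, 48.20].

71.1, 87.6, 88.1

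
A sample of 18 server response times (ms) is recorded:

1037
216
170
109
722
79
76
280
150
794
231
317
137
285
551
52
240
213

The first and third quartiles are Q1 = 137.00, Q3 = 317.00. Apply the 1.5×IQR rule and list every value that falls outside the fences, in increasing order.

722, 794, 1037

IQR = Q3 − Q1 = 317.00 − 137.00 = 180.00.
Lower fence = Q1 − 1.5·IQR = 137.00 − 270.00 = -133.00.
Upper fence = Q3 + 1.5·IQR = 317.00 + 270.00 = 587.00.
722 > 587.00 → outlier.
794 > 587.00 → outlier.
1037 > 587.00 → outlier.
All remaining values lie within [-133.00, 587.00].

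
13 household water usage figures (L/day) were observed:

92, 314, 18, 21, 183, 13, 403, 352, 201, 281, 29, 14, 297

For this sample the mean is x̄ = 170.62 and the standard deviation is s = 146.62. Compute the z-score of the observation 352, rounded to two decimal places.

z = (352 − 170.62) / 146.62 = 1.24.

1.24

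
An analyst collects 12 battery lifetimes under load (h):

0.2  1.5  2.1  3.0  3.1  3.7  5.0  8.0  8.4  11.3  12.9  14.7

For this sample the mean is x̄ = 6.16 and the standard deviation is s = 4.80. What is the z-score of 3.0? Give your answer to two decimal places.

z = (3.0 − 6.16) / 4.80 = -0.66.

-0.66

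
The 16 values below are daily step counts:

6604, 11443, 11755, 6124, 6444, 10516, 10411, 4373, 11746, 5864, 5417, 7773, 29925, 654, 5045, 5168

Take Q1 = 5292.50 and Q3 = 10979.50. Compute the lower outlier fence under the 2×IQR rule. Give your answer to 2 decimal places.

IQR = Q3 − Q1 = 10979.50 − 5292.50 = 5687.00.
Lower fence = Q1 − 2·IQR = 5292.50 − 11374.00 = -6081.50.
Upper fence = Q3 + 2·IQR = 10979.50 + 11374.00 = 22353.50.

-6081.50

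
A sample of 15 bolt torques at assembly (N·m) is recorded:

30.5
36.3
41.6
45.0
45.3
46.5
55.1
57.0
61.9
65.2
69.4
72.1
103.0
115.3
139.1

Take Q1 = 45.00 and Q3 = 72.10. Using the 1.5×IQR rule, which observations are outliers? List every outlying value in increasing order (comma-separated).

115.3, 139.1

IQR = Q3 − Q1 = 72.10 − 45.00 = 27.10.
Lower fence = Q1 − 1.5·IQR = 45.00 − 40.65 = 4.35.
Upper fence = Q3 + 1.5·IQR = 72.10 + 40.65 = 112.75.
115.3 > 112.75 → outlier.
139.1 > 112.75 → outlier.
All remaining values lie within [4.35, 112.75].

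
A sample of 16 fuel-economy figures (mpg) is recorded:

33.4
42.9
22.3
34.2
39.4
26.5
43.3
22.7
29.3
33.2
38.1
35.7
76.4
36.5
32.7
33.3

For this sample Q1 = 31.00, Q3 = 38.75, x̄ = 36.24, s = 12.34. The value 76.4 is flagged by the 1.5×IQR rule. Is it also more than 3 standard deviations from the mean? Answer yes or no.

yes

z = (76.4 − 36.24) / 12.34 = 3.25.
|z| = 3.25 > 3.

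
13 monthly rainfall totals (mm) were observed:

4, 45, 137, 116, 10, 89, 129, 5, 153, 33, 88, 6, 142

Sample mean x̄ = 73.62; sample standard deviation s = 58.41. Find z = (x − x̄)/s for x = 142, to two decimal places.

z = (142 − 73.62) / 58.41 = 1.17.

1.17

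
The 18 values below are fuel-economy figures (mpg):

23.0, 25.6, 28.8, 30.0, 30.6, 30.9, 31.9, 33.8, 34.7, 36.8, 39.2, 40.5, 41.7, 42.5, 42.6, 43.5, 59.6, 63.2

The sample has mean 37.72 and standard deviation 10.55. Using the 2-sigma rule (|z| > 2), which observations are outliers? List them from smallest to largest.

Cutoffs at x̄ ± 2s: 37.72 ± 2·10.55 = [16.62, 58.82].
59.6: z = 2.07, |z| > 2 → outlier.
63.2: z = 2.42, |z| > 2 → outlier.
Every other value lies within [16.62, 58.82].

59.6, 63.2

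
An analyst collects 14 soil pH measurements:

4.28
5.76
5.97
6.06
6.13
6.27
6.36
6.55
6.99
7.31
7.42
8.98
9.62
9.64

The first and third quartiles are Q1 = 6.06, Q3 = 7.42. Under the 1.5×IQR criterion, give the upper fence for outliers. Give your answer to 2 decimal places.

9.46

IQR = Q3 − Q1 = 7.42 − 6.06 = 1.36.
Lower fence = Q1 − 1.5·IQR = 6.06 − 2.04 = 4.02.
Upper fence = Q3 + 1.5·IQR = 7.42 + 2.04 = 9.46.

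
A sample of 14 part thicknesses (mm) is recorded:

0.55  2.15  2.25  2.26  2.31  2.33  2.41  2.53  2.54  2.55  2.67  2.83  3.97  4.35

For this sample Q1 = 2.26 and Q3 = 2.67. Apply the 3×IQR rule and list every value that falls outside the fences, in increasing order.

0.55, 3.97, 4.35

IQR = Q3 − Q1 = 2.67 − 2.26 = 0.41.
Lower fence = Q1 − 3·IQR = 2.26 − 1.23 = 1.03.
Upper fence = Q3 + 3·IQR = 2.67 + 1.23 = 3.90.
0.55 < 1.03 → outlier.
3.97 > 3.90 → outlier.
4.35 > 3.90 → outlier.
All remaining values lie within [1.03, 3.90].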